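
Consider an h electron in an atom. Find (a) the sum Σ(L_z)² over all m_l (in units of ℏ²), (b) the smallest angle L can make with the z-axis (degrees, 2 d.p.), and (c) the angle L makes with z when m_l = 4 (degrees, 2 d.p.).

Σ(L_z)² = 110 ℏ²; θ_min ≈ 24.09°; θ(m_l=4) ≈ 43.09°

For an h orbital, l = 5.
Σ m_l² = 110, so Σ(L_z)² = 110 ℏ².
cos θ_min = 5/√30, so θ_min ≈ 24.09°.
For m_l = 4: cos θ = 4/√30, θ ≈ 43.09°.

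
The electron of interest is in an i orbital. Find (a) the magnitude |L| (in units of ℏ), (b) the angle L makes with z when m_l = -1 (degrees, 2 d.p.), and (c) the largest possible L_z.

|L| = √42 ℏ ≈ 6.481ℏ; θ(m_l=-1) ≈ 98.88°; L_z,max = 6ℏ

An i state has l = 6.
|L| = ℏ√(6·7) = √42 ℏ ≈ 6.481ℏ.
For m_l = -1: cos θ = -1/√42, θ ≈ 98.88°.
L_z,max = lℏ = 6ℏ.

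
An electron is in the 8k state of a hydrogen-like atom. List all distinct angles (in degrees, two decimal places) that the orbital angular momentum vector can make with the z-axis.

The 8k subshell has l = 7.
|L| = √(l(l+1)) ℏ = 2√14 ℏ.
cos θ = m_l/√56 for each m_l ∈ {-7, -6, -5, -4, -3, -2, -1, 0, 1, 2, 3, 4, 5, 6, 7}.

θ ∈ {20.70°, 36.70°, 48.08°, 57.69°, 66.37°, 74.50°, 82.32°, 90.00°, 97.68°, 105.50°, 113.63°, 122.31°, 131.92°, 143.30°, 159.30°}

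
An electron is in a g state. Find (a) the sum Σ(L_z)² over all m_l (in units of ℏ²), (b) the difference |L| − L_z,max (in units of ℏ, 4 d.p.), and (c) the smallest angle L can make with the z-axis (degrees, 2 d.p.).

Σ(L_z)² = 60 ℏ²; |L|−L_z,max ≈ 0.4721ℏ; θ_min ≈ 26.57°

G corresponds to l = 4.
Σ m_l² = 60, so Σ(L_z)² = 60 ℏ².
|L| − L_z,max = (2√5 − 4)ℏ ≈ 0.4721ℏ.
cos θ_min = 4/√20, so θ_min ≈ 26.57°.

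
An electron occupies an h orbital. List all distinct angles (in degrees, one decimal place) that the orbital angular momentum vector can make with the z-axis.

θ ∈ {24.1°, 43.1°, 56.8°, 68.6°, 79.5°, 90.0°, 100.5°, 111.4°, 123.2°, 136.9°, 155.9°}

For an h orbital, l = 5.
|L| = √(l(l+1)) ℏ = √30 ℏ.
cos θ = m_l/√30 for each m_l ∈ {-5, -4, -3, -2, -1, 0, 1, 2, 3, 4, 5}.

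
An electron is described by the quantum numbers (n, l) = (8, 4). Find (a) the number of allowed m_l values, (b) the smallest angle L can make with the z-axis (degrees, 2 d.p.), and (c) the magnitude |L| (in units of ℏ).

There are 2l+1 = 9 values of m_l.
cos θ_min = 4/√20, so θ_min ≈ 26.57°.
|L| = ℏ√(4·5) = 2√5 ℏ ≈ 4.472ℏ.

9 values; θ_min ≈ 26.57°; |L| = 2√5 ℏ ≈ 4.472ℏ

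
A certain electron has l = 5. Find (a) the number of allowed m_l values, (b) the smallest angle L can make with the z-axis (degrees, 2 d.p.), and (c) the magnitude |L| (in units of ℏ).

11 values; θ_min ≈ 24.09°; |L| = √30 ℏ ≈ 5.477ℏ

There are 2l+1 = 11 values of m_l.
cos θ_min = 5/√30, so θ_min ≈ 24.09°.
|L| = ℏ√(5·6) = √30 ℏ ≈ 5.477ℏ.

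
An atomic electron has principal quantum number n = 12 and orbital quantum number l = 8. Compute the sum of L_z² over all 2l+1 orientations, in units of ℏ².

Σ(L_z)² = 408 ℏ²

m_l ∈ {-8, -7, -6, -5, -4, -3, -2, -1, 0, 1, 2, 3, 4, 5, 6, 7, 8}.
Summing m² from −8 to 8: Σ m_l² = 408.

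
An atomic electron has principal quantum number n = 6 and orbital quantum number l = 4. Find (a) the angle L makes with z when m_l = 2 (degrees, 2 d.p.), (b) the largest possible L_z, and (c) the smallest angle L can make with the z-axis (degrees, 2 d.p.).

For m_l = 2: cos θ = 2/√20, θ ≈ 63.43°.
L_z,max = lℏ = 4ℏ.
cos θ_min = 4/√20, so θ_min ≈ 26.57°.

θ(m_l=2) ≈ 63.43°; L_z,max = 4ℏ; θ_min ≈ 26.57°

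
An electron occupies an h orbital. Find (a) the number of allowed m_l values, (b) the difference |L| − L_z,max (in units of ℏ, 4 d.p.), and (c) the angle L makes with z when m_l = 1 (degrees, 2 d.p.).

An h state has l = 5.
There are 2l+1 = 11 values of m_l.
|L| − L_z,max = (√30 − 5)ℏ ≈ 0.4772ℏ.
For m_l = 1: cos θ = 1/√30, θ ≈ 79.48°.

11 values; |L|−L_z,max ≈ 0.4772ℏ; θ(m_l=1) ≈ 79.48°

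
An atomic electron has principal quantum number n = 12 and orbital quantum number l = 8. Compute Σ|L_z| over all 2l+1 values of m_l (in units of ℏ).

Σ|L_z| = 72 ℏ

m_l runs from −8 to 8, i.e. {-8, -7, -6, -5, -4, -3, -2, -1, 0, 1, 2, 3, 4, 5, 6, 7, 8}.
Σ|m_l| = 2(1+2+…+8) = 72.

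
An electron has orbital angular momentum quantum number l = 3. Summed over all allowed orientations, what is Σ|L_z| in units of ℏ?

The allowed m_l values are -3, -2, -1, 0, 1, 2, 3.
Σ|m_l| = 2·3(3+1)/2 = 12.

Σ|L_z| = 12 ℏ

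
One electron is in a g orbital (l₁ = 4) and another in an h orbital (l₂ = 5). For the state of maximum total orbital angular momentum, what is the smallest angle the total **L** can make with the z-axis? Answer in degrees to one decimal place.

L runs from |4 − 5| = 1 to 4 + 5 = 9.
So L can be 1, 2, 3, 4, 5, 6, 7, 8, 9.
The maximum is L = 9, with |L_tot| = ℏ√(9·10) = 3√10 ℏ.
The minimum angle with z is arccos(9/√90) ≈ 18.4°.

θ_min ≈ 18.4°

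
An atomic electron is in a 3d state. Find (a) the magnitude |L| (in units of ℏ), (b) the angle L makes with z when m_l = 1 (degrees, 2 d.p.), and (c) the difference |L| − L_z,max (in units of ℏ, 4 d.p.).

For 3d, l = 2.
|L| = ℏ√(2·3) = √6 ℏ ≈ 2.449ℏ.
For m_l = 1: cos θ = 1/√6, θ ≈ 65.91°.
|L| − L_z,max = (√6 − 2)ℏ ≈ 0.4495ℏ.

|L| = √6 ℏ ≈ 2.449ℏ; θ(m_l=1) ≈ 65.91°; |L|−L_z,max ≈ 0.4495ℏ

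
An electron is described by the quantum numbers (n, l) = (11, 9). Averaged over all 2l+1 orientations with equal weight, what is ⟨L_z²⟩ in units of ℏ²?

⟨L_z²⟩ = 30 ℏ²

The allowed m_l values are -9, -8, -7, -6, -5, -4, -3, -2, -1, 0, 1, 2, 3, 4, 5, 6, 7, 8, 9.
⟨L_z²⟩ = ℏ²·(Σ m_l²)/(2l+1) = ℏ²·570/19 = 30ℏ².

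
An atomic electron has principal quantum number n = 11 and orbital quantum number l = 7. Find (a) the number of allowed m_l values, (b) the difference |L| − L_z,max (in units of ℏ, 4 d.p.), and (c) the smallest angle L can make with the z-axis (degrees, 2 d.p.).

15 values; |L|−L_z,max ≈ 0.4833ℏ; θ_min ≈ 20.70°

There are 2l+1 = 15 values of m_l.
|L| − L_z,max = (2√14 − 7)ℏ ≈ 0.4833ℏ.
cos θ_min = 7/√56, so θ_min ≈ 20.70°.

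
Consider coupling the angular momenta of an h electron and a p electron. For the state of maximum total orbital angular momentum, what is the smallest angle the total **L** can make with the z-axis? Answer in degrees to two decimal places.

θ_min ≈ 22.21°

By the triangle rule, |l₁ − l₂| ≤ L ≤ l₁ + l₂.
L ∈ {4, 5, 6}.
The maximum is L = 6, with |L_tot| = ℏ√(6·7) = √42 ℏ.
The minimum angle with z is arccos(6/√42) ≈ 22.21°.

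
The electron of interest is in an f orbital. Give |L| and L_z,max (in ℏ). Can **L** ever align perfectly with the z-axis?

No: L_z,max = 3ℏ < |L| = 2√3 ℏ ≈ 3.464ℏ

An f state has l = 3.
|L| = 2√3 ℏ ≈ 3.4641ℏ, while L_z,max = lℏ = 3ℏ.
Since |L| > L_z,max, the vector can never point exactly along z; the closest it comes is θ_min = arccos(3/√12) ≈ 30.0°.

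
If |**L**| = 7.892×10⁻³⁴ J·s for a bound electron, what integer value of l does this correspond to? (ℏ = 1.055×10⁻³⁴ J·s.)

|L|/ℏ = (7.892×10⁻³⁴)/(1.055×10⁻³⁴) ≈ 7.481.
l(l+1) ≈ 7.481² ≈ 55.96, so l = 7.

l = 7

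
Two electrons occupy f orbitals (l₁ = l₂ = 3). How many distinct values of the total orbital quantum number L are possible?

By the triangle rule, |l₁ − l₂| ≤ L ≤ l₁ + l₂.
Allowed values: L = 0, 1, 2, 3, 4, 5, 6.
That is 7 values.

7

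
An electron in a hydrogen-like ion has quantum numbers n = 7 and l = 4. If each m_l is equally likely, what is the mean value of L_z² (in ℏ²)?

m_l runs from −4 to 4, i.e. {-4, -3, -2, -1, 0, 1, 2, 3, 4}.
Average of L_z² over 9 states: 60/9 ℏ² = 6.667 ℏ².

⟨L_z²⟩ = 6.667 ℏ²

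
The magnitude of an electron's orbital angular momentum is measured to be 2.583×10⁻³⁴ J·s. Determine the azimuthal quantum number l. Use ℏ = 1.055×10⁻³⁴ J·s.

In units of ℏ, |L| ≈ 2.448.
Set l(l+1) = 5.99; the integer solution is l = 2.

l = 2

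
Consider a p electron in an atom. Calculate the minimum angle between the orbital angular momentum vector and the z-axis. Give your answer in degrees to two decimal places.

θ_min ≈ 45.00°

For a p orbital, l = 1.
|L| = √(l(l+1)) ℏ = √2 ℏ.
The smallest angle corresponds to the largest L_z, i.e. m_l = l = 1, giving L_z = 1ℏ.
cos θ_min = 1/√2, so θ_min ≈ 45.00°.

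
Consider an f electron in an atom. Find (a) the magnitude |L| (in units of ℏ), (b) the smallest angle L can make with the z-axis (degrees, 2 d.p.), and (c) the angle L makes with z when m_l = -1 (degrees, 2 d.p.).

|L| = 2√3 ℏ ≈ 3.464ℏ; θ_min ≈ 30.00°; θ(m_l=-1) ≈ 106.78°

An f state has l = 3.
|L| = ℏ√(3·4) = 2√3 ℏ ≈ 3.464ℏ.
cos θ_min = 3/√12, so θ_min ≈ 30.00°.
For m_l = -1: cos θ = -1/√12, θ ≈ 106.78°.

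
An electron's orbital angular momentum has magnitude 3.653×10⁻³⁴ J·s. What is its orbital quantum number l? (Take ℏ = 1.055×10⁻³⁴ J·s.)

l = 3

In units of ℏ, |L| ≈ 3.463.
Set l(l+1) = 11.99; the integer solution is l = 3.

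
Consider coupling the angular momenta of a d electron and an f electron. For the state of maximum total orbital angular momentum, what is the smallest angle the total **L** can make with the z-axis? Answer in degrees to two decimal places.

The total orbital quantum number L ranges from |l₁ − l₂| to l₁ + l₂ in integer steps.
So L can be 1, 2, 3, 4, 5.
The maximum is L = 5, with |L_tot| = ℏ√(5·6) = √30 ℏ.
The minimum angle with z is arccos(5/√30) ≈ 24.09°.

θ_min ≈ 24.09°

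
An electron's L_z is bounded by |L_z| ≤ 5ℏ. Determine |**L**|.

L_z,max = lℏ, so l = 5.
Then |L| = ℏ√(5·6) = √30 ℏ.

|L| = √30 ℏ ≈ 5.477ℏ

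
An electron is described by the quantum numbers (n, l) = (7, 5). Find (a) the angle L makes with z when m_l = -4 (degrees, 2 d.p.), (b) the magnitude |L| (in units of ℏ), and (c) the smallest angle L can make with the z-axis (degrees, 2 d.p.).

θ(m_l=-4) ≈ 136.91°; |L| = √30 ℏ ≈ 5.477ℏ; θ_min ≈ 24.09°

For m_l = -4: cos θ = -4/√30, θ ≈ 136.91°.
|L| = ℏ√(5·6) = √30 ℏ ≈ 5.477ℏ.
cos θ_min = 5/√30, so θ_min ≈ 24.09°.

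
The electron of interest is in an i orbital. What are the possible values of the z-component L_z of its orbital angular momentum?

L_z ∈ {−6ℏ, −5ℏ, −4ℏ, −3ℏ, −2ℏ, −ℏ, 0, ℏ, 2ℏ, 3ℏ, 4ℏ, 5ℏ, 6ℏ}

For an i orbital, l = 6.
L_z = m_l ℏ with m_l ranging from −l to +l in integer steps.
For l = 6: m_l ∈ {-6, -5, -4, -3, -2, -1, 0, 1, 2, 3, 4, 5, 6}.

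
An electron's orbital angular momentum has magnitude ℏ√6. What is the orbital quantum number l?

l = 2

|L| = ℏ√(l(l+1)), so l(l+1) = 6.
Solving: l = 2.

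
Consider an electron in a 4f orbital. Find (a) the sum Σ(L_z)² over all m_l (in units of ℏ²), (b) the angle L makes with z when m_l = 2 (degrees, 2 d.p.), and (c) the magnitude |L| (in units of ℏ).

4f means n = 4, l = 3.
Σ m_l² = 28, so Σ(L_z)² = 28 ℏ².
For m_l = 2: cos θ = 2/√12, θ ≈ 54.74°.
|L| = ℏ√(3·4) = 2√3 ℏ ≈ 3.464ℏ.

Σ(L_z)² = 28 ℏ²; θ(m_l=2) ≈ 54.74°; |L| = 2√3 ℏ ≈ 3.464ℏ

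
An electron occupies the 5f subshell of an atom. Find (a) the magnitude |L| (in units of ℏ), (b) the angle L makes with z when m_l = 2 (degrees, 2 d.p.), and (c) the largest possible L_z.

5f means n = 5, l = 3.
|L| = ℏ√(3·4) = 2√3 ℏ ≈ 3.464ℏ.
For m_l = 2: cos θ = 2/√12, θ ≈ 54.74°.
L_z,max = lℏ = 3ℏ.

|L| = 2√3 ℏ ≈ 3.464ℏ; θ(m_l=2) ≈ 54.74°; L_z,max = 3ℏ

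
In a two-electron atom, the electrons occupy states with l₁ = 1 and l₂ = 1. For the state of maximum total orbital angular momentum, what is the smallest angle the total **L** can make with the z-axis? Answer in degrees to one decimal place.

By the triangle rule, |l₁ − l₂| ≤ L ≤ l₁ + l₂.
L ∈ {0, 1, 2}.
The maximum is L = 2, with |L_tot| = ℏ√(2·3) = √6 ℏ.
The minimum angle with z is arccos(2/√6) ≈ 35.3°.

θ_min ≈ 35.3°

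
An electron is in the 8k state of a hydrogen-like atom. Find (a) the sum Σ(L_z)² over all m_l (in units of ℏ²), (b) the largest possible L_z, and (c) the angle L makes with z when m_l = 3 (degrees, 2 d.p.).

Σ(L_z)² = 280 ℏ²; L_z,max = 7ℏ; θ(m_l=3) ≈ 66.37°

8k means n = 8, l = 7.
Σ m_l² = 280, so Σ(L_z)² = 280 ℏ².
L_z,max = lℏ = 7ℏ.
For m_l = 3: cos θ = 3/√56, θ ≈ 66.37°.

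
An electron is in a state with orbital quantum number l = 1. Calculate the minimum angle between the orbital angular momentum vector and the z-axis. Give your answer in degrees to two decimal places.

θ_min ≈ 45.00°

|L|² = l(l+1)ℏ² = 2ℏ², so |L| = √2 ℏ.
The smallest angle corresponds to the largest L_z, i.e. m_l = l = 1, giving L_z = 1ℏ.
cos θ_min = 1/√2, so θ_min ≈ 45.00°.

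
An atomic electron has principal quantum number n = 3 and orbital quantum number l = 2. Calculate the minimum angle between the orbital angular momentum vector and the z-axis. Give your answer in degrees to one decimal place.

θ_min ≈ 35.3°

|L| = √(l(l+1)) ℏ = √6 ℏ.
The smallest angle corresponds to the largest L_z, i.e. m_l = l = 2, giving L_z = 2ℏ.
cos θ_min = 2/√6, so θ_min ≈ 35.3°.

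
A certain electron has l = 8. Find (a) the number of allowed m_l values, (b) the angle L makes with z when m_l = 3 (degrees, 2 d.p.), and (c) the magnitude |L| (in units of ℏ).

17 values; θ(m_l=3) ≈ 69.30°; |L| = 6√2 ℏ ≈ 8.485ℏ

There are 2l+1 = 17 values of m_l.
For m_l = 3: cos θ = 3/√72, θ ≈ 69.30°.
|L| = ℏ√(8·9) = 6√2 ℏ ≈ 8.485ℏ.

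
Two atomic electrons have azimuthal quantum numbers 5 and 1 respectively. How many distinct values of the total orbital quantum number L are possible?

By the triangle rule, |l₁ − l₂| ≤ L ≤ l₁ + l₂.
So L can be 4, 5, 6.
That is 3 values.

3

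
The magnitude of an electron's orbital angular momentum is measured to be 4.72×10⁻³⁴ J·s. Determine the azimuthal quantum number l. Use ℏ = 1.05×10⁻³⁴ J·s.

l = 4

Dividing by ℏ: |L|/ℏ ≈ 4.495.
(|L|/ℏ)² = l(l+1) ≈ 20.21 ⇒ l = 4.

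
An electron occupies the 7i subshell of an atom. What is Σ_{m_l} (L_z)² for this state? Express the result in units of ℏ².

Σ(L_z)² = 182 ℏ²

7i means n = 7, l = 6.
m_l ∈ {-6, -5, -4, -3, -2, -1, 0, 1, 2, 3, 4, 5, 6}.
Summing m² from −6 to 6: Σ m_l² = 182.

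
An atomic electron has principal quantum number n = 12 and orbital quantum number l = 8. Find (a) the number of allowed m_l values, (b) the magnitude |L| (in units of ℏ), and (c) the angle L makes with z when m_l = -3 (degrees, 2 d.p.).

There are 2l+1 = 17 values of m_l.
|L| = ℏ√(8·9) = 6√2 ℏ ≈ 8.485ℏ.
For m_l = -3: cos θ = -3/√72, θ ≈ 110.70°.

17 values; |L| = 6√2 ℏ ≈ 8.485ℏ; θ(m_l=-3) ≈ 110.70°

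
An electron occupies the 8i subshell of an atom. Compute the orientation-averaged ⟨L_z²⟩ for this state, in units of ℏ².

For 8i, l = 6.
m_l ∈ {-6, -5, -4, -3, -2, -1, 0, 1, 2, 3, 4, 5, 6}.
⟨L_z²⟩ = ℏ²·l(l+1)/3 = 14ℏ².

⟨L_z²⟩ = 14 ℏ²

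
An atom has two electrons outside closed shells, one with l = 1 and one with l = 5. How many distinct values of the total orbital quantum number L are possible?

3

L runs from |1 − 5| = 4 to 1 + 5 = 6.
So L can be 4, 5, 6.
That is 3 values.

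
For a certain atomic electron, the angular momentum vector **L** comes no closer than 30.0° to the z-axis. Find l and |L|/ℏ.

l = 3, |L| = 2√3 ℏ ≈ 3.464ℏ

cos²θ_min = l/(l+1) = 0.7500.
l = cos²θ/sin²θ ≈ 3.
Then |L| = ℏ√(3·4) = 2√3 ℏ.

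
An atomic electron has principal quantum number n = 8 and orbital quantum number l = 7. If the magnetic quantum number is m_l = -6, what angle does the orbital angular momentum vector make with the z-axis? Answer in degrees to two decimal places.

|L| = ℏ√(l(l+1)) = 2√14 ℏ.
L_z = m_l ℏ = −6ℏ.
cos θ = L_z/|L| = -6/√56, so θ ≈ 143.30°.

θ ≈ 143.30°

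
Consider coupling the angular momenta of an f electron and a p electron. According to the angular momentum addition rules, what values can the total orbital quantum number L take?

L = 2, 3, 4

By the triangle rule, |l₁ − l₂| ≤ L ≤ l₁ + l₂.
L ∈ {2, 3, 4}.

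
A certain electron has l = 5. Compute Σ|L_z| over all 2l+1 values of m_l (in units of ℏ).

m_l ∈ {-5, -4, -3, -2, -1, 0, 1, 2, 3, 4, 5}.
Σ|m_l| = 2(1+2+…+5) = 30.

Σ|L_z| = 30 ℏ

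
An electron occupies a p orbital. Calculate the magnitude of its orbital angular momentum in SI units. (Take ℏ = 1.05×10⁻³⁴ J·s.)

For a p orbital, l = 1.
|L| = ℏ√(l(l+1)) = ℏ√(1·2) = √2 ℏ
Numerically, |L| = 1.414 × (1.05×10⁻³⁴ J·s) = 1.48×10⁻³⁴ J·s.

|L| = 1.48×10⁻³⁴ J·s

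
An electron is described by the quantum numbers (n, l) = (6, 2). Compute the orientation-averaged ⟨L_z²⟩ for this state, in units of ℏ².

m_l runs from −2 to 2, i.e. {-2, -1, 0, 1, 2}.
Average of L_z² over 5 states: 10/5 ℏ² = 2 ℏ².

⟨L_z²⟩ = 2 ℏ²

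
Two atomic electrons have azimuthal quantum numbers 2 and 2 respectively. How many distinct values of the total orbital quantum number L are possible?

5

By the triangle rule, |l₁ − l₂| ≤ L ≤ l₁ + l₂.
So L can be 0, 1, 2, 3, 4.
That is 5 values.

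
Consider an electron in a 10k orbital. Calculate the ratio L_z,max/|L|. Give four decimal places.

For 10k, l = 7.
|L| = 2√14 ℏ ≈ 7.4833ℏ, while L_z,max = lℏ = 7ℏ.
L_z,max/|L| = 7/√56 = 0.9354.

L_z,max/|L| = 0.9354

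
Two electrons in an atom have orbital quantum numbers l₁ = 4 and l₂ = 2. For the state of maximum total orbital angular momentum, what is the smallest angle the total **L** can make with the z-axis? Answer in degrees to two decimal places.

Angular momentum addition gives L = |l₁ − l₂|, …, l₁ + l₂.
Allowed values: L = 2, 3, 4, 5, 6.
The maximum is L = 6, with |L_tot| = ℏ√(6·7) = √42 ℏ.
The minimum angle with z is arccos(6/√42) ≈ 22.21°.

θ_min ≈ 22.21°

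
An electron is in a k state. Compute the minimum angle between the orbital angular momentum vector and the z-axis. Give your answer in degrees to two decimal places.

A k state has l = 7.
|L| = √(l(l+1)) ℏ = 2√14 ℏ.
The smallest angle corresponds to the largest L_z, i.e. m_l = l = 7, giving L_z = 7ℏ.
cos θ_min = 7/√56, so θ_min ≈ 20.70°.

θ_min ≈ 20.70°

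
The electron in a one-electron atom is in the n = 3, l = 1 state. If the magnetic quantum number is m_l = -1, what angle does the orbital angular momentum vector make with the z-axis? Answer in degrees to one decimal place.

|L| = ℏ√(l(l+1)) = √2 ℏ.
L_z = m_l ℏ = −1ℏ.
cos θ = L_z/|L| = -1/√2, so θ ≈ 135.0°.

θ ≈ 135.0°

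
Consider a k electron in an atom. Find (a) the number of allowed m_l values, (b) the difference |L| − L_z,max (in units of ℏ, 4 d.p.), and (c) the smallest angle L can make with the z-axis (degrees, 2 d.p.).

For a k orbital, l = 7.
There are 2l+1 = 15 values of m_l.
|L| − L_z,max = (2√14 − 7)ℏ ≈ 0.4833ℏ.
cos θ_min = 7/√56, so θ_min ≈ 20.70°.

15 values; |L|−L_z,max ≈ 0.4833ℏ; θ_min ≈ 20.70°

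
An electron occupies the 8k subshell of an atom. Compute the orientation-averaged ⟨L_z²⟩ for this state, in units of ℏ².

⟨L_z²⟩ = 18.67 ℏ²

For 8k, l = 7.
m_l runs from −7 to 7, i.e. {-7, -6, -5, -4, -3, -2, -1, 0, 1, 2, 3, 4, 5, 6, 7}.
Average of L_z² over 15 states: 280/15 ℏ² = 18.67 ℏ².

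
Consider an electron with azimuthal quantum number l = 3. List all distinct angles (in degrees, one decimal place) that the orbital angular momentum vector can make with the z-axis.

θ ∈ {30.0°, 54.7°, 73.2°, 90.0°, 106.8°, 125.3°, 150.0°}

|L| = ℏ√(l(l+1)) = 2√3 ℏ.
cos θ = m_l/√12 for each m_l ∈ {-3, -2, -1, 0, 1, 2, 3}.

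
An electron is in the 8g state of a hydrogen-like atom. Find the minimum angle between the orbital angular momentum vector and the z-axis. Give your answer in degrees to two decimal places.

8g means n = 8, l = 4.
|L|² = l(l+1)ℏ² = 20ℏ², so |L| = 2√5 ℏ.
The smallest angle corresponds to the largest L_z, i.e. m_l = l = 4, giving L_z = 4ℏ.
cos θ_min = 4/√20, so θ_min ≈ 26.57°.

θ_min ≈ 26.57°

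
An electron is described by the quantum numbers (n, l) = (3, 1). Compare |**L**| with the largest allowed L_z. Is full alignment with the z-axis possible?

No: L_z,max = 1ℏ < |L| = √2 ℏ ≈ 1.414ℏ

|L| = √2 ℏ ≈ 1.4142ℏ, while L_z,max = lℏ = 1ℏ.
Since |L| > L_z,max, the vector can never point exactly along z; the closest it comes is θ_min = arccos(1/√2) ≈ 45.0°.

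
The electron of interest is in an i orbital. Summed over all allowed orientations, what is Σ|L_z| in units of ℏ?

Σ|L_z| = 42 ℏ

I corresponds to l = 6.
m_l runs from −6 to 6, i.e. {-6, -5, -4, -3, -2, -1, 0, 1, 2, 3, 4, 5, 6}.
Σ|m_l| = 2(1+2+…+6) = 42.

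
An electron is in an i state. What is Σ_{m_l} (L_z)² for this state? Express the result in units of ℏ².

Σ(L_z)² = 182 ℏ²

The letter i corresponds to l = 6.
m_l ∈ {-6, -5, -4, -3, -2, -1, 0, 1, 2, 3, 4, 5, 6}.
Summing m² from −6 to 6: Σ m_l² = 182.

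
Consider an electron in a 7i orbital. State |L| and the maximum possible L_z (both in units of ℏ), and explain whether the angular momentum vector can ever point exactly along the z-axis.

No: L_z,max = 6ℏ < |L| = √42 ℏ ≈ 6.481ℏ

7i means n = 7, l = 6.
|L| = √42 ℏ ≈ 6.4807ℏ, while L_z,max = lℏ = 6ℏ.
Since |L| > L_z,max, the vector can never point exactly along z; the closest it comes is θ_min = arccos(6/√42) ≈ 22.2°.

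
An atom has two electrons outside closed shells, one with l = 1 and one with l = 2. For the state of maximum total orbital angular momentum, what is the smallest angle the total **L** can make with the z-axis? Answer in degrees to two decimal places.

θ_min ≈ 30.00°

Angular momentum addition gives L = |l₁ − l₂|, …, l₁ + l₂.
L ∈ {1, 2, 3}.
The maximum is L = 3, with |L_tot| = ℏ√(3·4) = 2√3 ℏ.
The minimum angle with z is arccos(3/√12) ≈ 30.00°.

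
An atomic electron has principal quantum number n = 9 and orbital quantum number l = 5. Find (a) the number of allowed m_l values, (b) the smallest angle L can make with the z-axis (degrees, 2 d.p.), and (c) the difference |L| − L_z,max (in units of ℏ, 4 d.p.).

There are 2l+1 = 11 values of m_l.
cos θ_min = 5/√30, so θ_min ≈ 24.09°.
|L| − L_z,max = (√30 − 5)ℏ ≈ 0.4772ℏ.

11 values; θ_min ≈ 24.09°; |L|−L_z,max ≈ 0.4772ℏ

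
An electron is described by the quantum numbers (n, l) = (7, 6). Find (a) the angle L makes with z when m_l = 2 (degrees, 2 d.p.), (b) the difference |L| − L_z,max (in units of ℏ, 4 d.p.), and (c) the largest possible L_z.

For m_l = 2: cos θ = 2/√42, θ ≈ 72.02°.
|L| − L_z,max = (√42 − 6)ℏ ≈ 0.4807ℏ.
L_z,max = lℏ = 6ℏ.

θ(m_l=2) ≈ 72.02°; |L|−L_z,max ≈ 0.4807ℏ; L_z,max = 6ℏ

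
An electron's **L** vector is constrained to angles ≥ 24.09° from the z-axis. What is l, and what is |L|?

l = 5, |L| = √30 ℏ ≈ 5.477ℏ

cos θ_min = l/√(l(l+1)) = √(l/(l+1)), so l/(l+1) = cos²(24.09°) = 0.8334.
Solving: l = 5.
Then |L| = ℏ√(5·6) = √30 ℏ.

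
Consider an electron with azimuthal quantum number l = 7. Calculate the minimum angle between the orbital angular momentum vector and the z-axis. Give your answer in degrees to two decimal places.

θ_min ≈ 20.70°

|L| = √(l(l+1)) ℏ = 2√14 ℏ.
The smallest angle corresponds to the largest L_z, i.e. m_l = l = 7, giving L_z = 7ℏ.
cos θ_min = 7/√56, so θ_min ≈ 20.70°.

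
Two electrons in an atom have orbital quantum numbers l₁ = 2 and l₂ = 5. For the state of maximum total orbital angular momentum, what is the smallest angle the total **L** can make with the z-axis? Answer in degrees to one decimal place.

θ_min ≈ 20.7°

L runs from |2 − 5| = 3 to 2 + 5 = 7.
L ∈ {3, 4, 5, 6, 7}.
The maximum is L = 7, with |L_tot| = ℏ√(7·8) = 2√14 ℏ.
The minimum angle with z is arccos(7/√56) ≈ 20.7°.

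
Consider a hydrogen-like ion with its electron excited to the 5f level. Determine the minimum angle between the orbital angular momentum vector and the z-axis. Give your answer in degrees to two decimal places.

The 5f level has l = 3.
|L| = √(l(l+1)) ℏ = 2√3 ℏ.
The smallest angle corresponds to the largest L_z, i.e. m_l = l = 3, giving L_z = 3ℏ.
cos θ_min = 3/√12, so θ_min ≈ 30.00°.

θ_min ≈ 30.00°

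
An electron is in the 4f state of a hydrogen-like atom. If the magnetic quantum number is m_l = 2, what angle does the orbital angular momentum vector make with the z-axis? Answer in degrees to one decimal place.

θ ≈ 54.7°

For 4f, l = 3.
|L|² = l(l+1)ℏ² = 12ℏ², so |L| = 2√3 ℏ.
L_z = m_l ℏ = 2ℏ.
cos θ = L_z/|L| = 2/√12, so θ ≈ 54.7°.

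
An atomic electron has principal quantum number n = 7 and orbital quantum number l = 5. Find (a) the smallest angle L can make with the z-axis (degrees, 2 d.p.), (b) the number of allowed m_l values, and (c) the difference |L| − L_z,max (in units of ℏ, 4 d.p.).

θ_min ≈ 24.09°; 11 values; |L|−L_z,max ≈ 0.4772ℏ

cos θ_min = 5/√30, so θ_min ≈ 24.09°.
There are 2l+1 = 11 values of m_l.
|L| − L_z,max = (√30 − 5)ℏ ≈ 0.4772ℏ.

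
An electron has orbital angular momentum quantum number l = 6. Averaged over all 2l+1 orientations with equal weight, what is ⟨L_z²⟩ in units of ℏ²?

⟨L_z²⟩ = 14 ℏ²

m_l ∈ {-6, -5, -4, -3, -2, -1, 0, 1, 2, 3, 4, 5, 6}.
⟨L_z²⟩ = ℏ²·l(l+1)/3 = 14ℏ².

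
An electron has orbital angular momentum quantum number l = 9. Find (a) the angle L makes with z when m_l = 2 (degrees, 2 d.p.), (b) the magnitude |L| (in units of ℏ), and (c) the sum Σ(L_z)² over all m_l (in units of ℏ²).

For m_l = 2: cos θ = 2/√90, θ ≈ 77.83°.
|L| = ℏ√(9·10) = 3√10 ℏ ≈ 9.487ℏ.
Σ m_l² = 570, so Σ(L_z)² = 570 ℏ².

θ(m_l=2) ≈ 77.83°; |L| = 3√10 ℏ ≈ 9.487ℏ; Σ(L_z)² = 570 ℏ²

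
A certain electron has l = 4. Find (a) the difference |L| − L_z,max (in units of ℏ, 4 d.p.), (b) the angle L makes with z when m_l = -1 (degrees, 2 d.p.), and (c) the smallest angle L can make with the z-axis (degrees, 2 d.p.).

|L| − L_z,max = (2√5 − 4)ℏ ≈ 0.4721ℏ.
For m_l = -1: cos θ = -1/√20, θ ≈ 102.92°.
cos θ_min = 4/√20, so θ_min ≈ 26.57°.

|L|−L_z,max ≈ 0.4721ℏ; θ(m_l=-1) ≈ 102.92°; θ_min ≈ 26.57°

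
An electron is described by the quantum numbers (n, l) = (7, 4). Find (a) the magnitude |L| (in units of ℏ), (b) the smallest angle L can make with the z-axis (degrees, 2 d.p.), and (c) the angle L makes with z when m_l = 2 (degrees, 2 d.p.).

|L| = ℏ√(4·5) = 2√5 ℏ ≈ 4.472ℏ.
cos θ_min = 4/√20, so θ_min ≈ 26.57°.
For m_l = 2: cos θ = 2/√20, θ ≈ 63.43°.

|L| = 2√5 ℏ ≈ 4.472ℏ; θ_min ≈ 26.57°; θ(m_l=2) ≈ 63.43°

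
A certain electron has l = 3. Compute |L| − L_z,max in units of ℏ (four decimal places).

|L| = 2√3 ℏ ≈ 3.4641ℏ, while L_z,max = lℏ = 3ℏ.
The difference is (2√3 − 3)ℏ ≈ 0.4641ℏ.

|L| − L_z,max ≈ 0.4641ℏ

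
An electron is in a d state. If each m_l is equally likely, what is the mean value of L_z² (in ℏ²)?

⟨L_z²⟩ = 2 ℏ²

For a d orbital, l = 2.
The allowed m_l values are -2, -1, 0, 1, 2.
Average of L_z² over 5 states: 10/5 ℏ² = 2 ℏ².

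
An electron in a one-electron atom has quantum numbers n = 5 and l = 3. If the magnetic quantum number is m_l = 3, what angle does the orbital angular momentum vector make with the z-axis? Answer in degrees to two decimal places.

θ ≈ 30.00°

|L|² = l(l+1)ℏ² = 12ℏ², so |L| = 2√3 ℏ.
L_z = m_l ℏ = 3ℏ.
cos θ = L_z/|L| = 3/√12, so θ ≈ 30.00°.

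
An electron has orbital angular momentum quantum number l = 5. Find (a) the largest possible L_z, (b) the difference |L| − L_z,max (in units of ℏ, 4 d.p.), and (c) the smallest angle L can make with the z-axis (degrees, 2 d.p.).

L_z,max = 5ℏ; |L|−L_z,max ≈ 0.4772ℏ; θ_min ≈ 24.09°

L_z,max = lℏ = 5ℏ.
|L| − L_z,max = (√30 − 5)ℏ ≈ 0.4772ℏ.
cos θ_min = 5/√30, so θ_min ≈ 24.09°.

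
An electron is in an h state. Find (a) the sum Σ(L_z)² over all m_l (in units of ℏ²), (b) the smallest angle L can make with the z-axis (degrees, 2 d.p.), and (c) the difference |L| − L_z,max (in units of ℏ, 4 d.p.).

The letter h corresponds to l = 5.
Σ m_l² = 110, so Σ(L_z)² = 110 ℏ².
cos θ_min = 5/√30, so θ_min ≈ 24.09°.
|L| − L_z,max = (√30 − 5)ℏ ≈ 0.4772ℏ.

Σ(L_z)² = 110 ℏ²; θ_min ≈ 24.09°; |L|−L_z,max ≈ 0.4772ℏ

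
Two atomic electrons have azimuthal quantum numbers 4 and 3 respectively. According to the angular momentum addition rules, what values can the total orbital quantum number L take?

L = 1, 2, 3, 4, 5, 6, 7

By the triangle rule, |l₁ − l₂| ≤ L ≤ l₁ + l₂.
L ∈ {1, 2, 3, 4, 5, 6, 7}.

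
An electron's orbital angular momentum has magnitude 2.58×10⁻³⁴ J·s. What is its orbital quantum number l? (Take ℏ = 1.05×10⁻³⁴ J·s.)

|L|/ℏ = (2.58×10⁻³⁴)/(1.05×10⁻³⁴) ≈ 2.457.
(|L|/ℏ)² = l(l+1) ≈ 6.04 ⇒ l = 2.

l = 2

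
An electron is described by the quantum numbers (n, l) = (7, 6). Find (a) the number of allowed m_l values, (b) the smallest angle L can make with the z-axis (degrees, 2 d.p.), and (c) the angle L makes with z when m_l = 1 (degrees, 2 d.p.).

13 values; θ_min ≈ 22.21°; θ(m_l=1) ≈ 81.12°

There are 2l+1 = 13 values of m_l.
cos θ_min = 6/√42, so θ_min ≈ 22.21°.
For m_l = 1: cos θ = 1/√42, θ ≈ 81.12°.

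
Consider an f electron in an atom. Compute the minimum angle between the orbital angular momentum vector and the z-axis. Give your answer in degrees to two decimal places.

For an f orbital, l = 3.
|L| = ℏ√(l(l+1)) = 2√3 ℏ.
The smallest angle corresponds to the largest L_z, i.e. m_l = l = 3, giving L_z = 3ℏ.
cos θ_min = 3/√12, so θ_min ≈ 30.00°.

θ_min ≈ 30.00°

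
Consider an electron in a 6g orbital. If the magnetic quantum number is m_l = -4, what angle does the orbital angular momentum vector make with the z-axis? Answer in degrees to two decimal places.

θ ≈ 153.43°

The 6g subshell has l = 4.
|L|² = l(l+1)ℏ² = 20ℏ², so |L| = 2√5 ℏ.
L_z = m_l ℏ = −4ℏ.
cos θ = L_z/|L| = -4/√20, so θ ≈ 153.43°.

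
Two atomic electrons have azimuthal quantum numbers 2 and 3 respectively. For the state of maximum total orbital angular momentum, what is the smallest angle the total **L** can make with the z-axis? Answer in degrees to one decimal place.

The total orbital quantum number L ranges from |l₁ − l₂| to l₁ + l₂ in integer steps.
Allowed values: L = 1, 2, 3, 4, 5.
The maximum is L = 5, with |L_tot| = ℏ√(5·6) = √30 ℏ.
The minimum angle with z is arccos(5/√30) ≈ 24.1°.

θ_min ≈ 24.1°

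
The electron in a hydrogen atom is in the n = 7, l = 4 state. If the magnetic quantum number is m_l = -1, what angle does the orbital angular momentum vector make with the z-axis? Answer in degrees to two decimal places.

|L| = ℏ√(l(l+1)) = 2√5 ℏ.
L_z = m_l ℏ = −1ℏ.
cos θ = L_z/|L| = -1/√20, so θ ≈ 102.92°.

θ ≈ 102.92°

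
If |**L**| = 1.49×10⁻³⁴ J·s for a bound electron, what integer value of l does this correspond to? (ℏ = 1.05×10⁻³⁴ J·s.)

|L|/ℏ = (1.49×10⁻³⁴)/(1.05×10⁻³⁴) ≈ 1.419.
(|L|/ℏ)² = l(l+1) ≈ 2.01 ⇒ l = 1.

l = 1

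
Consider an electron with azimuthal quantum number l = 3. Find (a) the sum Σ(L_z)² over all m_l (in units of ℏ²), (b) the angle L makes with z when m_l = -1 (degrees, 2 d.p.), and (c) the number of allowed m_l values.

Σ(L_z)² = 28 ℏ²; θ(m_l=-1) ≈ 106.78°; 7 values

Σ m_l² = 28, so Σ(L_z)² = 28 ℏ².
For m_l = -1: cos θ = -1/√12, θ ≈ 106.78°.
There are 2l+1 = 7 values of m_l.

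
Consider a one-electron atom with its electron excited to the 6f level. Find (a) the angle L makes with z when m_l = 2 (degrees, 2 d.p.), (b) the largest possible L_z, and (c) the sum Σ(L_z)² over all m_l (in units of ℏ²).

The 6f level has l = 3.
For m_l = 2: cos θ = 2/√12, θ ≈ 54.74°.
L_z,max = lℏ = 3ℏ.
Σ m_l² = 28, so Σ(L_z)² = 28 ℏ².

θ(m_l=2) ≈ 54.74°; L_z,max = 3ℏ; Σ(L_z)² = 28 ℏ²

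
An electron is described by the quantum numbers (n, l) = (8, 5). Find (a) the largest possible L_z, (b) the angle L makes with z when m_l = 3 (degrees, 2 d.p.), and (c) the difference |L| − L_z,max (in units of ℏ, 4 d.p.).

L_z,max = lℏ = 5ℏ.
For m_l = 3: cos θ = 3/√30, θ ≈ 56.79°.
|L| − L_z,max = (√30 − 5)ℏ ≈ 0.4772ℏ.

L_z,max = 5ℏ; θ(m_l=3) ≈ 56.79°; |L|−L_z,max ≈ 0.4772ℏ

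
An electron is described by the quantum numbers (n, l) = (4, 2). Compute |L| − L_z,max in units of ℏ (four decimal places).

|L| = √6 ℏ ≈ 2.4495ℏ, while L_z,max = lℏ = 2ℏ.
The difference is (√6 − 2)ℏ ≈ 0.4495ℏ.

|L| − L_z,max ≈ 0.4495ℏ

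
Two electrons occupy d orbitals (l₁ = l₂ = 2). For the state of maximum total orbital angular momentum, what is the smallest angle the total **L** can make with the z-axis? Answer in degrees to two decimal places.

θ_min ≈ 26.57°

By the triangle rule, |l₁ − l₂| ≤ L ≤ l₁ + l₂.
Allowed values: L = 0, 1, 2, 3, 4.
The maximum is L = 4, with |L_tot| = ℏ√(4·5) = 2√5 ℏ.
The minimum angle with z is arccos(4/√20) ≈ 26.57°.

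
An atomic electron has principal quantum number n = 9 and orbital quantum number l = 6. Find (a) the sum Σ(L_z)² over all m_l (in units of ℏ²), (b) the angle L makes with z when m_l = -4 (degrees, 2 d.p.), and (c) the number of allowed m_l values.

Σ(L_z)² = 182 ℏ²; θ(m_l=-4) ≈ 128.11°; 13 values

Σ m_l² = 182, so Σ(L_z)² = 182 ℏ².
For m_l = -4: cos θ = -4/√42, θ ≈ 128.11°.
There are 2l+1 = 13 values of m_l.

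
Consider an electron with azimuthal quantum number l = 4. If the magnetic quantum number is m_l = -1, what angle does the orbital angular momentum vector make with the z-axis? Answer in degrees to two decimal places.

|L|² = l(l+1)ℏ² = 20ℏ², so |L| = 2√5 ℏ.
L_z = m_l ℏ = −1ℏ.
cos θ = L_z/|L| = -1/√20, so θ ≈ 102.92°.

θ ≈ 102.92°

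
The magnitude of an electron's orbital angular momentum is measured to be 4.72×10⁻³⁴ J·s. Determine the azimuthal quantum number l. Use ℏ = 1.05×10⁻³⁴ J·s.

l = 4

|L|/ℏ = (4.72×10⁻³⁴)/(1.05×10⁻³⁴) ≈ 4.495.
Set l(l+1) = 20.21; the integer solution is l = 4.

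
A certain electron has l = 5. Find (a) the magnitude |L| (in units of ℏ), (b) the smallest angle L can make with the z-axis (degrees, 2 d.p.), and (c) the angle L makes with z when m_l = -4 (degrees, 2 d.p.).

|L| = √30 ℏ ≈ 5.477ℏ; θ_min ≈ 24.09°; θ(m_l=-4) ≈ 136.91°

|L| = ℏ√(5·6) = √30 ℏ ≈ 5.477ℏ.
cos θ_min = 5/√30, so θ_min ≈ 24.09°.
For m_l = -4: cos θ = -4/√30, θ ≈ 136.91°.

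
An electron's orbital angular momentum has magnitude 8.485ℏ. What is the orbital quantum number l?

l = 8

(|L|/ℏ)² = l(l+1) = 72.
Solving: l = 8.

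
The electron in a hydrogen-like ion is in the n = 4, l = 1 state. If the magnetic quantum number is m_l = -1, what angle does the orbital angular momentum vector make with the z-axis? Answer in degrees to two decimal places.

|L|² = l(l+1)ℏ² = 2ℏ², so |L| = √2 ℏ.
L_z = m_l ℏ = −1ℏ.
cos θ = L_z/|L| = -1/√2, so θ ≈ 135.00°.

θ ≈ 135.00°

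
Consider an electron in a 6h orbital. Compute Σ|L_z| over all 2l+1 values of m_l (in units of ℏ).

For 6h, l = 5.
m_l runs from −5 to 5, i.e. {-5, -4, -3, -2, -1, 0, 1, 2, 3, 4, 5}.
Σ|m_l| = 2·5(5+1)/2 = 30.

Σ|L_z| = 30 ℏ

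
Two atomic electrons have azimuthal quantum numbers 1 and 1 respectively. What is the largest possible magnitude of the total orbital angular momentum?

|L_tot|_max = √6 ℏ ≈ 2.449ℏ

By the triangle rule, |l₁ − l₂| ≤ L ≤ l₁ + l₂.
So L can be 0, 1, 2.
The largest magnitude corresponds to L = 2: |L_tot| = ℏ√(2·3) = √6 ℏ.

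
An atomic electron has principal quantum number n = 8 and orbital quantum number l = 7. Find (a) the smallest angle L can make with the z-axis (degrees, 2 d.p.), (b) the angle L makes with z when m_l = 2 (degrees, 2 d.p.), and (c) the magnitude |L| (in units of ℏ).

θ_min ≈ 20.70°; θ(m_l=2) ≈ 74.50°; |L| = 2√14 ℏ ≈ 7.483ℏ

cos θ_min = 7/√56, so θ_min ≈ 20.70°.
For m_l = 2: cos θ = 2/√56, θ ≈ 74.50°.
|L| = ℏ√(7·8) = 2√14 ℏ ≈ 7.483ℏ.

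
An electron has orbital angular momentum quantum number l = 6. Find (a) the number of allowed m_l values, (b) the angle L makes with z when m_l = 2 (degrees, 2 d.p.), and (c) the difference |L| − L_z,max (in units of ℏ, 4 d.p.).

13 values; θ(m_l=2) ≈ 72.02°; |L|−L_z,max ≈ 0.4807ℏ

There are 2l+1 = 13 values of m_l.
For m_l = 2: cos θ = 2/√42, θ ≈ 72.02°.
|L| − L_z,max = (√42 − 6)ℏ ≈ 0.4807ℏ.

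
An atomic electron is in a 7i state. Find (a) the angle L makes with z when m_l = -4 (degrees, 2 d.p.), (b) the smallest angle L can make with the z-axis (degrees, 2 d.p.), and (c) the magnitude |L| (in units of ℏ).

The 7i subshell has l = 6.
For m_l = -4: cos θ = -4/√42, θ ≈ 128.11°.
cos θ_min = 6/√42, so θ_min ≈ 22.21°.
|L| = ℏ√(6·7) = √42 ℏ ≈ 6.481ℏ.

θ(m_l=-4) ≈ 128.11°; θ_min ≈ 22.21°; |L| = √42 ℏ ≈ 6.481ℏ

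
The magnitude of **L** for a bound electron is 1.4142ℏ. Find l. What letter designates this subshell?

|L| = ℏ√(l(l+1)), so l(l+1) = 2.
l² + l − 2 = 0 ⇒ l = 1.

l = 1 (p orbital)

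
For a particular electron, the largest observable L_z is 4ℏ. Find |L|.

Since max m_l = l, l = 4.
Then |L| = ℏ√(4·5) = 2√5 ℏ.

|L| = 2√5 ℏ ≈ 4.472ℏ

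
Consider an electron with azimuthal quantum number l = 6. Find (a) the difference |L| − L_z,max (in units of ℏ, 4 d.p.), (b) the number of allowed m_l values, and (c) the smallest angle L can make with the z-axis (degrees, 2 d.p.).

|L|−L_z,max ≈ 0.4807ℏ; 13 values; θ_min ≈ 22.21°

|L| − L_z,max = (√42 − 6)ℏ ≈ 0.4807ℏ.
There are 2l+1 = 13 values of m_l.
cos θ_min = 6/√42, so θ_min ≈ 22.21°.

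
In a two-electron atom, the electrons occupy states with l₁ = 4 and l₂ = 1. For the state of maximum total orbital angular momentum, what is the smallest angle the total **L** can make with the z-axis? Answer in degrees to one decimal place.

By the triangle rule, |l₁ − l₂| ≤ L ≤ l₁ + l₂.
So L can be 3, 4, 5.
The maximum is L = 5, with |L_tot| = ℏ√(5·6) = √30 ℏ.
The minimum angle with z is arccos(5/√30) ≈ 24.1°.

θ_min ≈ 24.1°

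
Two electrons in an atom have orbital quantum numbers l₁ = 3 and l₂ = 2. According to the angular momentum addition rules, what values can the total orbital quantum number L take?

By the triangle rule, |l₁ − l₂| ≤ L ≤ l₁ + l₂.
Allowed values: L = 1, 2, 3, 4, 5.

L = 1, 2, 3, 4, 5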